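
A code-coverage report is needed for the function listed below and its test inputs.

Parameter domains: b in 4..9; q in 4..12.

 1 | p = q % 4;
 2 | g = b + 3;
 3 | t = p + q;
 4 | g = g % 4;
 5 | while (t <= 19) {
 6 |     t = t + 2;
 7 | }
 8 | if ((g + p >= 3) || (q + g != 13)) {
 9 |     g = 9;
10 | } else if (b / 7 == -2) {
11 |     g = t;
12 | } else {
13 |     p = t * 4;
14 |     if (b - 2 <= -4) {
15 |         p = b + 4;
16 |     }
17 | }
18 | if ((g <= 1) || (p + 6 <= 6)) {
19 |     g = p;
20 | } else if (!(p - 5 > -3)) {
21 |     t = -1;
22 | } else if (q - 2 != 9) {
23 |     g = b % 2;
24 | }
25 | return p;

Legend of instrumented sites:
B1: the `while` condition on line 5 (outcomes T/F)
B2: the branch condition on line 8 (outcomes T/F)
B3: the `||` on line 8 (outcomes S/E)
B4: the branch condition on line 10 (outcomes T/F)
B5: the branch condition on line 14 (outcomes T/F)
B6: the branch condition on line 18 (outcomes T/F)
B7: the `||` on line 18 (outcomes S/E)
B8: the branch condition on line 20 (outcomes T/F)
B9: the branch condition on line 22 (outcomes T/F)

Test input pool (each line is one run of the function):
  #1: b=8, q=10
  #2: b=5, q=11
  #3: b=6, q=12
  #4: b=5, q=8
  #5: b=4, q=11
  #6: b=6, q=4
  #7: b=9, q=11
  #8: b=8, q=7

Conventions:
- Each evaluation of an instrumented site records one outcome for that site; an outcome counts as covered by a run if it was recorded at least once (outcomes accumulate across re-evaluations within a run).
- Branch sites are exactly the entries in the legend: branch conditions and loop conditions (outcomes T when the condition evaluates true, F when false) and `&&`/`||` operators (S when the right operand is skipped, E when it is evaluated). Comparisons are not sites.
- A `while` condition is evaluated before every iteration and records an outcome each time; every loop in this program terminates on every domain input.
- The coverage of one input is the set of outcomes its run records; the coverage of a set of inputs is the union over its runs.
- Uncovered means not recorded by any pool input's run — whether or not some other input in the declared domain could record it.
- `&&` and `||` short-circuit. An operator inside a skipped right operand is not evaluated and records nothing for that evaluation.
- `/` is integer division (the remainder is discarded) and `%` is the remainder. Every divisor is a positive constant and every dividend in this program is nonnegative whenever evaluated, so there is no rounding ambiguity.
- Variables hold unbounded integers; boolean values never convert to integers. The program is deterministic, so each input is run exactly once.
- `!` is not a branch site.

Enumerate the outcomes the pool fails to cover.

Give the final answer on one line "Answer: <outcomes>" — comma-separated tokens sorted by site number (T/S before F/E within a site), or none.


input #1 (b=8, q=10): events B1->T, B1->T, B1->T, B1->T, B1->F, B3->S, B2->T, B7->E, B6->F, B8->T; covers B1=T, B1=F, B2=T, B3=S, B6=F, B7=E, B8=T
input #2 (b=5, q=11): events B1->T, B1->T, B1->T, B1->F, B3->S, B2->T, B7->E, B6->F, B8->F, B9->F; covers B1=T, B1=F, B2=T, B3=S, B6=F, B7=E, B8=F, B9=F
input #3 (b=6, q=12): events B1->T, B1->T, B1->T, B1->T, B1->F, B3->E, B2->F, B4->F, B5->F, B7->S, B6->T; covers B1=T, B1=F, B2=F, B3=E, B4=F, B5=F, B6=T, B7=S
input #4 (b=5, q=8): events B1->T, B1->T, B1->T, B1->T, B1->T, B1->T, B1->F, B3->E, B2->T, B7->E, B6->T; covers B1=T, B1=F, B2=T, B3=E, B6=T, B7=E
input #5 (b=4, q=11): events B1->T, B1->T, B1->T, B1->F, B3->S, B2->T, B7->E, B6->F, B8->F, B9->F; covers B1=T, B1=F, B2=T, B3=S, B6=F, B7=E, B8=F, B9=F
input #6 (b=6, q=4): events B1->T, B1->T, B1->T, B1->T, B1->T, B1->T, B1->T, B1->T, B1->F, B3->E, B2->T, B7->E, B6->T; covers B1=T, B1=F, B2=T, B3=E, B6=T, B7=E
input #7 (b=9, q=11): events B1->T, B1->T, B1->T, B1->F, B3->S, B2->T, B7->E, B6->F, B8->F, B9->F; covers B1=T, B1=F, B2=T, B3=S, B6=F, B7=E, B8=F, B9=F
input #8 (b=8, q=7): events B1->T, B1->T, B1->T, B1->T, B1->T, B1->F, B3->S, B2->T, B7->E, B6->F, B8->F, B9->T; covers B1=T, B1=F, B2=T, B3=S, B6=F, B7=E, B8=F, B9=T
union over the pool: B1=T, B1=F, B2=T, B2=F, B3=S, B3=E, B4=F, B5=F, B6=T, B6=F, B7=S, B7=E, B8=T, B8=F, B9=T, B9=F
uncovered (2 of 18): B4=T, B5=T
Answer: B4=T, B5=T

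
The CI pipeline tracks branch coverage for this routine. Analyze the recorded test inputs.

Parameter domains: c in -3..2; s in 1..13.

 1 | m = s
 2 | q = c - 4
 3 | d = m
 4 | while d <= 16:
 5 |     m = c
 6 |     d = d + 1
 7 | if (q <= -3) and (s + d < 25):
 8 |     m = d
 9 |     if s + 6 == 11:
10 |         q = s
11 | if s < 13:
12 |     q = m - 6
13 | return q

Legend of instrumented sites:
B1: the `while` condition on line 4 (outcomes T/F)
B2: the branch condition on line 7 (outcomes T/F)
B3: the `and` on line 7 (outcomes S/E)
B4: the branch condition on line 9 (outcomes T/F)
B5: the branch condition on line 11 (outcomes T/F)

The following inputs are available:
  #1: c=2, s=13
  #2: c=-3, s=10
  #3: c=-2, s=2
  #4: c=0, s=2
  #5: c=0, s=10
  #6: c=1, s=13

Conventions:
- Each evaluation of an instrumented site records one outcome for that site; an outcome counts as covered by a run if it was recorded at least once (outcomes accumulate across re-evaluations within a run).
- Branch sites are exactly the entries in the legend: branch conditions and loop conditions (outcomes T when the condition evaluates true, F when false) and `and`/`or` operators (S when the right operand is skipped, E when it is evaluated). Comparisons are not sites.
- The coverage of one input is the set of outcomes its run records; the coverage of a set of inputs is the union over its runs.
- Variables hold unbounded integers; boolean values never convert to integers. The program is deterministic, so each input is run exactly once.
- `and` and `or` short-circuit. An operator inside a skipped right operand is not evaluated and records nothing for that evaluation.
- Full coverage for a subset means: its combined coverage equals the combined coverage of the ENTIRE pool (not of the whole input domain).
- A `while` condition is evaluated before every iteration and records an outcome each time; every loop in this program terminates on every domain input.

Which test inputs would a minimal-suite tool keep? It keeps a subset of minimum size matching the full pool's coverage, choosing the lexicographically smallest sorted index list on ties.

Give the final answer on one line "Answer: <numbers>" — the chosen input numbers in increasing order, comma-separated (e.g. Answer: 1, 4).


input #1 (c=2, s=13): covers B1=T, B1=F, B2=F, B3=S, B5=F
input #2 (c=-3, s=10): covers B1=T, B1=F, B2=F, B3=E, B5=T
input #3 (c=-2, s=2): covers B1=T, B1=F, B2=T, B3=E, B4=F, B5=T
input #4 (c=0, s=2): covers B1=T, B1=F, B2=T, B3=E, B4=F, B5=T
input #5 (c=0, s=10): covers B1=T, B1=F, B2=F, B3=E, B5=T
input #6 (c=1, s=13): covers B1=T, B1=F, B2=F, B3=E, B5=F
the full pool covers 9 outcomes: B1=T, B1=F, B2=T, B2=F, B3=S, B3=E, B4=F, B5=T, B5=F
checked all size-1 subsets: none covers 9 outcomes (max 6/9)
the canonical winner is {1, 3}: size 2, full 9-outcome coverage, earliest index list among size-2 covers
Answer: 1, 3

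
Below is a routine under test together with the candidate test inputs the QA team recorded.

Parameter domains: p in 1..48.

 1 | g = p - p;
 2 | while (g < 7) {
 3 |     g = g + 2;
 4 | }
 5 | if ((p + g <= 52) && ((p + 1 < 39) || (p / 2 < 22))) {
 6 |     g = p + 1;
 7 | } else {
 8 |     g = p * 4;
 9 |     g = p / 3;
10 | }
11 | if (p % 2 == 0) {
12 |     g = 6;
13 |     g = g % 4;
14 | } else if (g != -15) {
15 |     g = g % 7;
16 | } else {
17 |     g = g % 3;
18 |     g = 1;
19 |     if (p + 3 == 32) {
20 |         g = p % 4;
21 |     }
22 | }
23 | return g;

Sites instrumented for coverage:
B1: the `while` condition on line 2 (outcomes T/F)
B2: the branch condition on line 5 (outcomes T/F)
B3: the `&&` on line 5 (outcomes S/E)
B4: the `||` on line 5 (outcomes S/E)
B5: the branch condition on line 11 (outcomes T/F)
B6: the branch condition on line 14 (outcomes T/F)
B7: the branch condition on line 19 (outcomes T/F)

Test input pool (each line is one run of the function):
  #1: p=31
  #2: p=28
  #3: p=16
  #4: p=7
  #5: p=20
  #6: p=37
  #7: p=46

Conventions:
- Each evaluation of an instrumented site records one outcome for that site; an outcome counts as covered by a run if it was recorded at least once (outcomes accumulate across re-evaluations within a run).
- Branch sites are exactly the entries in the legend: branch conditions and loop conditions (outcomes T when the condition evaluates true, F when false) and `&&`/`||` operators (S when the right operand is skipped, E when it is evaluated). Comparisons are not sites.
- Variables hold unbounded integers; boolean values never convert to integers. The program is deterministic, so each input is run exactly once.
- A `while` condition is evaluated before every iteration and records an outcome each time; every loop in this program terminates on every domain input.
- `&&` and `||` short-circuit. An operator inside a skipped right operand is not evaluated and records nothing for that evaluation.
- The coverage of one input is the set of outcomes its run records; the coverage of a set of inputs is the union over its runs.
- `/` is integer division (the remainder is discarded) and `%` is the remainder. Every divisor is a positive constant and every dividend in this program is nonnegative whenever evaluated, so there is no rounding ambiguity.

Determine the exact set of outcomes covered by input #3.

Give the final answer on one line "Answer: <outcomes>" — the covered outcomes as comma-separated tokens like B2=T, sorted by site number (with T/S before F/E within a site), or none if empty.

Running input #3 (p=16), event by event:
  B1->T, B1->T, B1->T, B1->T, B1->F, B3->E, B4->S, B2->T, B5->T
collecting distinct outcomes: B1=T, B1=F, B2=T, B3=E, B4=S, B5=T

Answer: B1=T, B1=F, B2=T, B3=E, B4=S, B5=T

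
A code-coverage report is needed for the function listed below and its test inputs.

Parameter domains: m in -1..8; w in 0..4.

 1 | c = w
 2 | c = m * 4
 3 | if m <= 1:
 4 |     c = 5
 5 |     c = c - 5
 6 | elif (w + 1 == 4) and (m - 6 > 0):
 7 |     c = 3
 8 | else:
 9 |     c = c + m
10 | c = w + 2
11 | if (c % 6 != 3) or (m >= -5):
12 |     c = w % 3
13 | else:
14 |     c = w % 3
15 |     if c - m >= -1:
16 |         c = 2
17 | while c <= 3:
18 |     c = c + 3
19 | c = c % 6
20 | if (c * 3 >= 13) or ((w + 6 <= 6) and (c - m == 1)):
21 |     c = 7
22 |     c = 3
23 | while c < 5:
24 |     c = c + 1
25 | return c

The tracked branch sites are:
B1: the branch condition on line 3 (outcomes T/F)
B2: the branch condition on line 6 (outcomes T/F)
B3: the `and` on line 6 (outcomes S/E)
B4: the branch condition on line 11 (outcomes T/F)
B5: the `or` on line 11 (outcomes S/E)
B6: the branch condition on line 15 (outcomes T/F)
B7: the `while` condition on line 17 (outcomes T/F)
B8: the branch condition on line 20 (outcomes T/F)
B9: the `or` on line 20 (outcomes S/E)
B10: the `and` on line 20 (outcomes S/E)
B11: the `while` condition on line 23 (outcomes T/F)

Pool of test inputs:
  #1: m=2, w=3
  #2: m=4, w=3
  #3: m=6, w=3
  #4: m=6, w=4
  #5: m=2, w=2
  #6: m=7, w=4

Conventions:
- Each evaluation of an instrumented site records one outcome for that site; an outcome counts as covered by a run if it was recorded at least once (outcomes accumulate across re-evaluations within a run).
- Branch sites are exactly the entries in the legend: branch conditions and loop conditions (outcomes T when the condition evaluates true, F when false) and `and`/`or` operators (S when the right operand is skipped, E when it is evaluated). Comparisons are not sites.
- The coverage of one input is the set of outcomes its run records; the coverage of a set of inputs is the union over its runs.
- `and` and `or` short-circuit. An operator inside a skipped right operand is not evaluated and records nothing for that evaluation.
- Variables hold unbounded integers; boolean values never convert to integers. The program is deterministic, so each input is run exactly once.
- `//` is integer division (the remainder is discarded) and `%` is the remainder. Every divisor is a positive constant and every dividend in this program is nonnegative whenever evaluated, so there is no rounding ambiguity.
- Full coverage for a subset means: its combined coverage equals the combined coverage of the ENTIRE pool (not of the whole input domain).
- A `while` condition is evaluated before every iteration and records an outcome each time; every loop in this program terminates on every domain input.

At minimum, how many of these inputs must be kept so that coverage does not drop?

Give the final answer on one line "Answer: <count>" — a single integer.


test 1 (m=2, w=3) fires B1->F, B3->E, B2->F, B5->S, B4->T, B7->T, B7->T, B7->F, B9->E, B10->S, B8->F, B11->T, B11->T, B11->T, ...; hits B1=F, B2=F, B3=E, B4=T, B5=S, B7=T, B7=F, B8=F, B9=E, B10=S, B11=T, B11=F
test 2 (m=4, w=3) fires B1->F, B3->E, B2->F, B5->S, B4->T, B7->T, B7->T, B7->F, B9->E, B10->S, B8->F, B11->T, B11->T, B11->T, ...; hits B1=F, B2=F, B3=E, B4=T, B5=S, B7=T, B7=F, B8=F, B9=E, B10=S, B11=T, B11=F
test 3 (m=6, w=3) fires B1->F, B3->E, B2->F, B5->S, B4->T, B7->T, B7->T, B7->F, B9->E, B10->S, B8->F, B11->T, B11->T, B11->T, ...; hits B1=F, B2=F, B3=E, B4=T, B5=S, B7=T, B7=F, B8=F, B9=E, B10=S, B11=T, B11=F
test 4 (m=6, w=4) fires B1->F, B3->S, B2->F, B5->S, B4->T, B7->T, B7->F, B9->E, B10->S, B8->F, B11->T, B11->F; hits B1=F, B2=F, B3=S, B4=T, B5=S, B7=T, B7=F, B8=F, B9=E, B10=S, B11=T, B11=F
test 5 (m=2, w=2) fires B1->F, B3->S, B2->F, B5->S, B4->T, B7->T, B7->F, B9->S, B8->T, B11->T, B11->T, B11->F; hits B1=F, B2=F, B3=S, B4=T, B5=S, B7=T, B7=F, B8=T, B9=S, B11=T, B11=F
test 6 (m=7, w=4) fires B1->F, B3->S, B2->F, B5->S, B4->T, B7->T, B7->F, B9->E, B10->S, B8->F, B11->T, B11->F; hits B1=F, B2=F, B3=S, B4=T, B5=S, B7=T, B7=F, B8=F, B9=E, B10=S, B11=T, B11=F
union over all inputs: B1=F, B2=F, B3=S, B3=E, B4=T, B5=S, B7=T, B7=F, B8=T, B8=F, B9=S, B9=E, B10=S, B11=T, B11=F (15 outcomes)
no size-1 subset reaches all 15 outcomes (best union: 12/15)
the canonical winner is {1, 5}: size 2, full 15-outcome coverage, earliest index list among size-2 covers
Answer: 2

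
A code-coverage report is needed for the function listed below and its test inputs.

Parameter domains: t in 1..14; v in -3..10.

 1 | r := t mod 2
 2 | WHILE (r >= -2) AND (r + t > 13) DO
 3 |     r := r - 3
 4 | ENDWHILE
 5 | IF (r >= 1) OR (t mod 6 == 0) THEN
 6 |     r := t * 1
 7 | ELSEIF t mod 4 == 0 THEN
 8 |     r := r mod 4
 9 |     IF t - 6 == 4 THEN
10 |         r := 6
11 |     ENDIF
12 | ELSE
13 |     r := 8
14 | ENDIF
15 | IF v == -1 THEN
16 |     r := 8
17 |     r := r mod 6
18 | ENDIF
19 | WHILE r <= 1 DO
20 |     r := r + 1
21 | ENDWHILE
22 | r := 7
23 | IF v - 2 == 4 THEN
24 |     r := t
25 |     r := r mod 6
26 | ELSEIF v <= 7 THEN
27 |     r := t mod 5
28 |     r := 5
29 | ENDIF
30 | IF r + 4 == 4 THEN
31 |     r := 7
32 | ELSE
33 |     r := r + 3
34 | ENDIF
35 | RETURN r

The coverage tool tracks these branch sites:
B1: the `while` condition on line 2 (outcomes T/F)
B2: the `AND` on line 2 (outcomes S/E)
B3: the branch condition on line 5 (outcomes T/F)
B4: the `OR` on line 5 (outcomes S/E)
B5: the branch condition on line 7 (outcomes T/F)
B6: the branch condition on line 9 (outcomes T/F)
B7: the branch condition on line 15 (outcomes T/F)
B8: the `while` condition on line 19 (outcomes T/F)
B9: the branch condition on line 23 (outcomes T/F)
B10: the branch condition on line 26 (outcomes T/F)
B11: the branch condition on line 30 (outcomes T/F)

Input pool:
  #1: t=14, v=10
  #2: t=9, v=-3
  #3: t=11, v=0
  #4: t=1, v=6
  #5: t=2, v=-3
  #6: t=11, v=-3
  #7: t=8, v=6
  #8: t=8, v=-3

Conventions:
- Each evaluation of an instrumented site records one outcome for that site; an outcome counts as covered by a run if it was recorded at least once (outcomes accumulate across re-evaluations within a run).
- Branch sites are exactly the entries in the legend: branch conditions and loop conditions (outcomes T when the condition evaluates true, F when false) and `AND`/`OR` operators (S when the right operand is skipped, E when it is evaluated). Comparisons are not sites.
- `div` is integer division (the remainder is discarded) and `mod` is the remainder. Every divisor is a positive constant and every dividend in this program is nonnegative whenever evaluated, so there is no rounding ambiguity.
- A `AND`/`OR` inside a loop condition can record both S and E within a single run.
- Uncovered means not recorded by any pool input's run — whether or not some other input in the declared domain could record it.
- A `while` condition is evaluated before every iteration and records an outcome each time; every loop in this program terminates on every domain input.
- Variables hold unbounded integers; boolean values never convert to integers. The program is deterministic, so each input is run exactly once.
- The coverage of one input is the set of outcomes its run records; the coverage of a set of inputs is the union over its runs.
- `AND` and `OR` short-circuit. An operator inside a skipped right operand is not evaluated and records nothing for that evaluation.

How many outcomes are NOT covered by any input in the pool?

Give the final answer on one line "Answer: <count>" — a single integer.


input #1 (t=14, v=10): covers B1=T, B1=F, B2=S, B2=E, B3=F, B4=E, B5=F, B7=F, B8=F, B9=F, B10=F, B11=F
input #2 (t=9, v=-3): covers B1=F, B2=E, B3=T, B4=S, B7=F, B8=F, B9=F, B10=T, B11=F
input #3 (t=11, v=0): covers B1=F, B2=E, B3=T, B4=S, B7=F, B8=F, B9=F, B10=T, B11=F
input #4 (t=1, v=6): covers B1=F, B2=E, B3=T, B4=S, B7=F, B8=T, B8=F, B9=T, B11=F
input #5 (t=2, v=-3): covers B1=F, B2=E, B3=F, B4=E, B5=F, B7=F, B8=F, B9=F, B10=T, B11=F
input #6 (t=11, v=-3): covers B1=F, B2=E, B3=T, B4=S, B7=F, B8=F, B9=F, B10=T, B11=F
input #7 (t=8, v=6): covers B1=F, B2=E, B3=F, B4=E, B5=T, B6=F, B7=F, B8=T, B8=F, B9=T, B11=F
input #8 (t=8, v=-3): covers B1=F, B2=E, B3=F, B4=E, B5=T, B6=F, B7=F, B8=T, B8=F, B9=F, B10=T, B11=F
union over the pool: B1=T, B1=F, B2=S, B2=E, B3=T, B3=F, B4=S, B4=E, B5=T, B5=F, B6=F, B7=F, B8=T, B8=F, B9=T, B9=F, B10=T, B10=F, B11=F
uncovered (3 of 22): B6=T, B7=T, B11=T
Answer: 3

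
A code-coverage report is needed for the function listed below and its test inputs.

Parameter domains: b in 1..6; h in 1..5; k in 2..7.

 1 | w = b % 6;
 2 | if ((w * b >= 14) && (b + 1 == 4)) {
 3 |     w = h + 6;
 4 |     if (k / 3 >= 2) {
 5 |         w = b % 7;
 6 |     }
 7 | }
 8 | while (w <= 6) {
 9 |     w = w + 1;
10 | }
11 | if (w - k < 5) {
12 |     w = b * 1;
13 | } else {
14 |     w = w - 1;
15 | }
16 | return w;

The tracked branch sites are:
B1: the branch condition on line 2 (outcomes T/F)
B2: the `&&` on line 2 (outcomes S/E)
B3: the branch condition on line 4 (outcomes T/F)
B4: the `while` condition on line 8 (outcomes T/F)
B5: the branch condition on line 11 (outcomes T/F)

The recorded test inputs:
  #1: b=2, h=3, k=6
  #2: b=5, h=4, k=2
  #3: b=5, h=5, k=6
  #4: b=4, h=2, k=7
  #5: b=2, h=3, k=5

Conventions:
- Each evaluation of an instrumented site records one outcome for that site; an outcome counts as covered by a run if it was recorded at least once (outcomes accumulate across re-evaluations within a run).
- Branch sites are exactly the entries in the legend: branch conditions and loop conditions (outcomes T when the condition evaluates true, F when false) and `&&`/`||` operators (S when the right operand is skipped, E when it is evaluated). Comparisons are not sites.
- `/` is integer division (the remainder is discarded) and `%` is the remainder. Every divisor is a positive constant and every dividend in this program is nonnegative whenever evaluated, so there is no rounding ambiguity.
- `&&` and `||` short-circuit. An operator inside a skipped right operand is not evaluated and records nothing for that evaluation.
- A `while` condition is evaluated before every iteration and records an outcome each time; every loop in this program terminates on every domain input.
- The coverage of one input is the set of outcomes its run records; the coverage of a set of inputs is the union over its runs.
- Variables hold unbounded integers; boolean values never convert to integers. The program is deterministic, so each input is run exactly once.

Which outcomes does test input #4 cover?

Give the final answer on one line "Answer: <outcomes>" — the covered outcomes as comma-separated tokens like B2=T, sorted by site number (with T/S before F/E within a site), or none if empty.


Tracing the run of input #4 (b=4, h=2, k=7):
  B2->E, B1->F, B4->T, B4->T, B4->T, B4->F, B5->T
as a set, this run covers: B1=F, B2=E, B4=T, B4=F, B5=T
Answer: B1=F, B2=E, B4=T, B4=F, B5=T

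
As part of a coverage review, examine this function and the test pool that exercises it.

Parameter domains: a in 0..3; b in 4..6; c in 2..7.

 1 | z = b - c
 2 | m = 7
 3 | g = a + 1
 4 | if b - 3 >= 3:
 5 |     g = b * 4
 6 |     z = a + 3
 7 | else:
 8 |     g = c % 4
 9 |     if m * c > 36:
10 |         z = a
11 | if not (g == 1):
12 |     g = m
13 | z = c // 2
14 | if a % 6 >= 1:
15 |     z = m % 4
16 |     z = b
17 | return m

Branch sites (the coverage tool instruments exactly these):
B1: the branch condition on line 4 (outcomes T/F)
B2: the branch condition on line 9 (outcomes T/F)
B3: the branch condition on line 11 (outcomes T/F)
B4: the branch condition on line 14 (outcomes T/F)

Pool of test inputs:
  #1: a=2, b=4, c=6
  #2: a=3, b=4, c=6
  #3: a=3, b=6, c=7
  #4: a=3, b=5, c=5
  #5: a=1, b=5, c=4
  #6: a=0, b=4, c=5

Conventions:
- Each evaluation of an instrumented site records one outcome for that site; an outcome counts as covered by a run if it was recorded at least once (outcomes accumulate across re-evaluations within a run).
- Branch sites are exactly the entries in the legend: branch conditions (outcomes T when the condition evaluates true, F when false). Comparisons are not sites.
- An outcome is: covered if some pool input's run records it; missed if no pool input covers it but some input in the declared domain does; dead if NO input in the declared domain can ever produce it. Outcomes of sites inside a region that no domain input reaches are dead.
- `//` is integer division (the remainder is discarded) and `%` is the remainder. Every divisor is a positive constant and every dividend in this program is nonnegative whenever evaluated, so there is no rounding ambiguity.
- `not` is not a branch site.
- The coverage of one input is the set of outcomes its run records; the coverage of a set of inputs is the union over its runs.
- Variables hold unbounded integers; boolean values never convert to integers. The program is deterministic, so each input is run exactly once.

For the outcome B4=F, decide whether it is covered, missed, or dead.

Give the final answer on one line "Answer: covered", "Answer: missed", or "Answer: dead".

B4=F is recorded by pool input(s) 6 -> covered

Answer: covered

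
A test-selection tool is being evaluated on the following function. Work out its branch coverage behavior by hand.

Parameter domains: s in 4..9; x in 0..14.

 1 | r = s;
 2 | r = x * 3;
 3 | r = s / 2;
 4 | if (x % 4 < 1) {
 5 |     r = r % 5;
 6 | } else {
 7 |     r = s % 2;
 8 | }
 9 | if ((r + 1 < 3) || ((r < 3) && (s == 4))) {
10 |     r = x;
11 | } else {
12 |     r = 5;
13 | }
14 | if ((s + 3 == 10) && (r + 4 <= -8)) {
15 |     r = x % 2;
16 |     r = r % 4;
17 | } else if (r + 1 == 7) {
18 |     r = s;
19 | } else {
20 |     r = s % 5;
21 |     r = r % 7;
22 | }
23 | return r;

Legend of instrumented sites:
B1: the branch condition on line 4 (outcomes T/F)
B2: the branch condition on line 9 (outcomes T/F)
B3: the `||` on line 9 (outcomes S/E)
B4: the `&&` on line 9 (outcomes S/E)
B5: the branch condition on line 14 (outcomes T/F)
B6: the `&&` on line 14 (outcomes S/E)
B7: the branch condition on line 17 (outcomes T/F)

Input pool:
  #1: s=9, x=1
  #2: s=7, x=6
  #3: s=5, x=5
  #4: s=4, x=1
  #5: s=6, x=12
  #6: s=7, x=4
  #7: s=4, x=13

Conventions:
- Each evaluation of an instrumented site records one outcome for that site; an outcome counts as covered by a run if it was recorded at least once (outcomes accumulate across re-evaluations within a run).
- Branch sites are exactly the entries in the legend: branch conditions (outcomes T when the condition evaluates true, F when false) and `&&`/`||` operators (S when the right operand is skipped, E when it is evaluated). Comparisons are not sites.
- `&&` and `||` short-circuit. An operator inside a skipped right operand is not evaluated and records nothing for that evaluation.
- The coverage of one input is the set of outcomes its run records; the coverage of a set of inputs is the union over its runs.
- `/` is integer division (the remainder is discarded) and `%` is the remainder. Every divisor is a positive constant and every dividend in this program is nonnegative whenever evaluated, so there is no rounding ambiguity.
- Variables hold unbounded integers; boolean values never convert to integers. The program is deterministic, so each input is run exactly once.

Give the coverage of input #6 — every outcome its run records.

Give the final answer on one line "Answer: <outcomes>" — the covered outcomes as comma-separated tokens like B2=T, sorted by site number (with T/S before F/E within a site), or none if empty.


Event log for input #6 (s=7, x=4):
  B1->T, B3->E, B4->S, B2->F, B6->E, B5->F, B7->F
collecting distinct outcomes: B1=T, B2=F, B3=E, B4=S, B5=F, B6=E, B7=F
Answer: B1=T, B2=F, B3=E, B4=S, B5=F, B6=E, B7=F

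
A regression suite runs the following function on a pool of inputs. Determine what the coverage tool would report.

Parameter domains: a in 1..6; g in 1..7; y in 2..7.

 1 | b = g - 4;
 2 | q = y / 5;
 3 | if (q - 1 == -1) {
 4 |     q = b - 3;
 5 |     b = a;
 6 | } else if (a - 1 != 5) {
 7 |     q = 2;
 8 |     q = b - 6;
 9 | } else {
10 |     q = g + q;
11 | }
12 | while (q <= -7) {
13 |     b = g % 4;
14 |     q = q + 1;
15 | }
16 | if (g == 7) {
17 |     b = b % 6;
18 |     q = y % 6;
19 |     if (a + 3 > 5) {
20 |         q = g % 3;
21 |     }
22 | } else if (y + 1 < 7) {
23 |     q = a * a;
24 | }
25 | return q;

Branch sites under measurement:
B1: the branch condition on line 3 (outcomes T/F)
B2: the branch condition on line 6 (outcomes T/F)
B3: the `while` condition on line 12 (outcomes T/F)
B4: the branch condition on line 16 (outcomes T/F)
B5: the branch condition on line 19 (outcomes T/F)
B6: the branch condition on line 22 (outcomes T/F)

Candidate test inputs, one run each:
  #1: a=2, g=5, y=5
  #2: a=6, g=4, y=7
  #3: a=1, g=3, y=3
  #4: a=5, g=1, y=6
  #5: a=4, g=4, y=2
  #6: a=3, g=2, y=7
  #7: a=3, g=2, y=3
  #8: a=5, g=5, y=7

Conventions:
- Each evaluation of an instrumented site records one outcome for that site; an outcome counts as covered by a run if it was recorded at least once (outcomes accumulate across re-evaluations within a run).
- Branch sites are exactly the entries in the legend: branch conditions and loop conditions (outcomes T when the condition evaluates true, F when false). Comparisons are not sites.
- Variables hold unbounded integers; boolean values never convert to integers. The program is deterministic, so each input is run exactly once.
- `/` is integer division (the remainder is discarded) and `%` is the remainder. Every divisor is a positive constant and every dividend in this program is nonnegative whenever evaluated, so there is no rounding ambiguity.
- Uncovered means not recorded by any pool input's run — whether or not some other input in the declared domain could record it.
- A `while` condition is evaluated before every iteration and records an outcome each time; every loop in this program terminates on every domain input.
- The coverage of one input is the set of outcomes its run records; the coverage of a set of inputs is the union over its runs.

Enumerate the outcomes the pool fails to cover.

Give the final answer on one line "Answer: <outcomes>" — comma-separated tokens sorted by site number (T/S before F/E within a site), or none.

test 1 (a=2, g=5, y=5) fires B1->F, B2->T, B3->F, B4->F, B6->T; hits B1=F, B2=T, B3=F, B4=F, B6=T
test 2 (a=6, g=4, y=7) fires B1->F, B2->F, B3->F, B4->F, B6->F; hits B1=F, B2=F, B3=F, B4=F, B6=F
test 3 (a=1, g=3, y=3) fires B1->T, B3->F, B4->F, B6->T; hits B1=T, B3=F, B4=F, B6=T
test 4 (a=5, g=1, y=6) fires B1->F, B2->T, B3->T, B3->T, B3->T, B3->F, B4->F, B6->F; hits B1=F, B2=T, B3=T, B3=F, B4=F, B6=F
test 5 (a=4, g=4, y=2) fires B1->T, B3->F, B4->F, B6->T; hits B1=T, B3=F, B4=F, B6=T
test 6 (a=3, g=2, y=7) fires B1->F, B2->T, B3->T, B3->T, B3->F, B4->F, B6->F; hits B1=F, B2=T, B3=T, B3=F, B4=F, B6=F
test 7 (a=3, g=2, y=3) fires B1->T, B3->F, B4->F, B6->T; hits B1=T, B3=F, B4=F, B6=T
test 8 (a=5, g=5, y=7) fires B1->F, B2->T, B3->F, B4->F, B6->F; hits B1=F, B2=T, B3=F, B4=F, B6=F
union over the pool: B1=T, B1=F, B2=T, B2=F, B3=T, B3=F, B4=F, B6=T, B6=F
uncovered (3 of 12): B4=T, B5=T, B5=F

Answer: B4=T, B5=T, B5=F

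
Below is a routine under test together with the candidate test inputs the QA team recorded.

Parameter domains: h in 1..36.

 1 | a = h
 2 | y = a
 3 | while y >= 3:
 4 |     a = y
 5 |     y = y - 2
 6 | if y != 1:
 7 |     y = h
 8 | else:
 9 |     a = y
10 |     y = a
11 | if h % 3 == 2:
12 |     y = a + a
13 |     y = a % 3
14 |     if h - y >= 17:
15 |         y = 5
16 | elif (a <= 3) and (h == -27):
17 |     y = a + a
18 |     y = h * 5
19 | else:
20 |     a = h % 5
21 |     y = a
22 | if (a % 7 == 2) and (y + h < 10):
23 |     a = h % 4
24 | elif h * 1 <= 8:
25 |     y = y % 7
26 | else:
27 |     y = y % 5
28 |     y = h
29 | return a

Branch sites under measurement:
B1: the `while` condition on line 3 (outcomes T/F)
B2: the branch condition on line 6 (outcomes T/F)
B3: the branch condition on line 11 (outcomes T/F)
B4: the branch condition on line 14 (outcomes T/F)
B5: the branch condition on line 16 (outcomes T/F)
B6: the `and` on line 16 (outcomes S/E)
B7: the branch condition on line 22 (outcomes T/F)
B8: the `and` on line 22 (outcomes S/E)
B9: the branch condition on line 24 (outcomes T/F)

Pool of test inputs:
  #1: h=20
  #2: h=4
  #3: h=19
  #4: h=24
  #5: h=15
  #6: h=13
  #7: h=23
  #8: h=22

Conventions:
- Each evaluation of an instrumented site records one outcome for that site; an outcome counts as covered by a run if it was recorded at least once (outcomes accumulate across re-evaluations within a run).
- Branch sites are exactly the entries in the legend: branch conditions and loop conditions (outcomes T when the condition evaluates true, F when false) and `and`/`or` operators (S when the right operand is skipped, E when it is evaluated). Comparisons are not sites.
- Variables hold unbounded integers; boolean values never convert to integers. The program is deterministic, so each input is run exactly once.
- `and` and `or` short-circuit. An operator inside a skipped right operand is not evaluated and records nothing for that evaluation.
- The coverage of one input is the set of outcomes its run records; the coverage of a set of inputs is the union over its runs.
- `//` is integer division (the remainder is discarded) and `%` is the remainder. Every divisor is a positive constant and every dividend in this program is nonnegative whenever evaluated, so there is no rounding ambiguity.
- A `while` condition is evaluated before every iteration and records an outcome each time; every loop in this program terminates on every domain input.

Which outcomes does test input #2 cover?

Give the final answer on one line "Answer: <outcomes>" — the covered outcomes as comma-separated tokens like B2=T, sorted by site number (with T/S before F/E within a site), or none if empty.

Event log for input #2 (h=4):
  B1->T, B1->F, B2->T, B3->F, B6->S, B5->F, B8->S, B7->F, B9->T
distinct outcomes covered: B1=T, B1=F, B2=T, B3=F, B5=F, B6=S, B7=F, B8=S, B9=T

Answer: B1=T, B1=F, B2=T, B3=F, B5=F, B6=S, B7=F, B8=S, B9=T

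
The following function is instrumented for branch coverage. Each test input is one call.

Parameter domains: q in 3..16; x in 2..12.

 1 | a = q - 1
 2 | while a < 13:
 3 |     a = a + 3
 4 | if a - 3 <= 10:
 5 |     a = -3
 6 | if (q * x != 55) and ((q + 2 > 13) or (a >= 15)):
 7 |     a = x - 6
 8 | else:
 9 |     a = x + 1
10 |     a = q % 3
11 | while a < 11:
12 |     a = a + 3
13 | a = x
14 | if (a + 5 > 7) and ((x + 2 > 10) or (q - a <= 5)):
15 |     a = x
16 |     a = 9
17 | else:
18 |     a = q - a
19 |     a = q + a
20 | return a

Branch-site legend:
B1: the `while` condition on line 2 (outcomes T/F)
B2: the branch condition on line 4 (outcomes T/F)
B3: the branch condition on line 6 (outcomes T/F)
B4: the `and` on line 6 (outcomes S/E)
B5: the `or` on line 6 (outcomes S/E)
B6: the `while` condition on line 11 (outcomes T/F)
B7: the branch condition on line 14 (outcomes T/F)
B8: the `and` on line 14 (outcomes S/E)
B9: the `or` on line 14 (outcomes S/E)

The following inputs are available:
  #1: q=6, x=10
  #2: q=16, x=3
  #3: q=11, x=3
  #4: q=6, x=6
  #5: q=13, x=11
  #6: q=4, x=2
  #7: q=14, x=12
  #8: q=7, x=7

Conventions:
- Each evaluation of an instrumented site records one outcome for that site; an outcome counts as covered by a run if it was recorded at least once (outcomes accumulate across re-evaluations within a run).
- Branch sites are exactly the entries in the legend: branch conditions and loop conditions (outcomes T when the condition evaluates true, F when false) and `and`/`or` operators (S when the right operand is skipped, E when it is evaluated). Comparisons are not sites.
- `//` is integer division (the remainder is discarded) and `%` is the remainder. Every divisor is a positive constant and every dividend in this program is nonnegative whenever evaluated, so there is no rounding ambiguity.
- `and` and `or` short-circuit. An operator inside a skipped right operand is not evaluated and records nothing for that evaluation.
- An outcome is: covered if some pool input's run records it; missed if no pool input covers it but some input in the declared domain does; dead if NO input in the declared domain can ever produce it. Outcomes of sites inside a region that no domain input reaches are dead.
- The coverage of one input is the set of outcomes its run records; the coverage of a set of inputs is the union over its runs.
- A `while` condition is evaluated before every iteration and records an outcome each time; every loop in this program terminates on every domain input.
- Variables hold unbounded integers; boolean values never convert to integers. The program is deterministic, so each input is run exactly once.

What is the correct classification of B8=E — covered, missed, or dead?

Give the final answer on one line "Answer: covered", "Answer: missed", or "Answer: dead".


B8=E is recorded by pool input(s) 1, 2, 3, 4, 5, 7, 8 -> covered
Answer: covered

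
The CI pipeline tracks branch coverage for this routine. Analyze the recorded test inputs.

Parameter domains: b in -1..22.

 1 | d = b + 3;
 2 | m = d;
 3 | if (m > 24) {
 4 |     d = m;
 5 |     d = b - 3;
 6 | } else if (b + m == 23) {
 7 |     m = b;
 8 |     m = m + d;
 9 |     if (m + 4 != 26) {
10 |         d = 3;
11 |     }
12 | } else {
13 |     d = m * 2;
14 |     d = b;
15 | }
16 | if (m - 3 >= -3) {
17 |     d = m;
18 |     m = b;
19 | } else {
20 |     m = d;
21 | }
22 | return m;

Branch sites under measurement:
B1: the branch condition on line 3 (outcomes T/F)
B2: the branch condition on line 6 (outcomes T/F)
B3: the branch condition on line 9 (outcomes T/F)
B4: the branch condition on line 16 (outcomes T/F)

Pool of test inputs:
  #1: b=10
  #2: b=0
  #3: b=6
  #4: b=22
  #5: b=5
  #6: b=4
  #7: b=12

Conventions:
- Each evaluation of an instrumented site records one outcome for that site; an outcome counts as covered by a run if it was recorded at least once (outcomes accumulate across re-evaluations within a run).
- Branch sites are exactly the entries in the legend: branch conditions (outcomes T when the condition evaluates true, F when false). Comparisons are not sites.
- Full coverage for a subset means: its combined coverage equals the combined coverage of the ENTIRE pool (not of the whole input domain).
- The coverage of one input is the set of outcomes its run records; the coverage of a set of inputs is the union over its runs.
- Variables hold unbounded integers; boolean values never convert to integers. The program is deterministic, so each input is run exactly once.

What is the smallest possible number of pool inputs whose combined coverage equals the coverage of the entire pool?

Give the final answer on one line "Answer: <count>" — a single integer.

run #1 (b=10) records B1=F, B2=T, B3=T, B4=T
run #2 (b=0) records B1=F, B2=F, B4=T
run #3 (b=6) records B1=F, B2=F, B4=T
run #4 (b=22) records B1=T, B4=T
run #5 (b=5) records B1=F, B2=F, B4=T
run #6 (b=4) records B1=F, B2=F, B4=T
run #7 (b=12) records B1=F, B2=F, B4=T
union over all inputs: B1=T, B1=F, B2=T, B2=F, B3=T, B4=T (6 outcomes)
size 1 is not enough: best union over all size-1 subsets is 4/6
size 2 is not enough: best union over all size-2 subsets is 5/6
at size 3, {1, 2, 4} reaches all 6 outcomes; every lexicographically earlier size-3 subset fails

Answer: 3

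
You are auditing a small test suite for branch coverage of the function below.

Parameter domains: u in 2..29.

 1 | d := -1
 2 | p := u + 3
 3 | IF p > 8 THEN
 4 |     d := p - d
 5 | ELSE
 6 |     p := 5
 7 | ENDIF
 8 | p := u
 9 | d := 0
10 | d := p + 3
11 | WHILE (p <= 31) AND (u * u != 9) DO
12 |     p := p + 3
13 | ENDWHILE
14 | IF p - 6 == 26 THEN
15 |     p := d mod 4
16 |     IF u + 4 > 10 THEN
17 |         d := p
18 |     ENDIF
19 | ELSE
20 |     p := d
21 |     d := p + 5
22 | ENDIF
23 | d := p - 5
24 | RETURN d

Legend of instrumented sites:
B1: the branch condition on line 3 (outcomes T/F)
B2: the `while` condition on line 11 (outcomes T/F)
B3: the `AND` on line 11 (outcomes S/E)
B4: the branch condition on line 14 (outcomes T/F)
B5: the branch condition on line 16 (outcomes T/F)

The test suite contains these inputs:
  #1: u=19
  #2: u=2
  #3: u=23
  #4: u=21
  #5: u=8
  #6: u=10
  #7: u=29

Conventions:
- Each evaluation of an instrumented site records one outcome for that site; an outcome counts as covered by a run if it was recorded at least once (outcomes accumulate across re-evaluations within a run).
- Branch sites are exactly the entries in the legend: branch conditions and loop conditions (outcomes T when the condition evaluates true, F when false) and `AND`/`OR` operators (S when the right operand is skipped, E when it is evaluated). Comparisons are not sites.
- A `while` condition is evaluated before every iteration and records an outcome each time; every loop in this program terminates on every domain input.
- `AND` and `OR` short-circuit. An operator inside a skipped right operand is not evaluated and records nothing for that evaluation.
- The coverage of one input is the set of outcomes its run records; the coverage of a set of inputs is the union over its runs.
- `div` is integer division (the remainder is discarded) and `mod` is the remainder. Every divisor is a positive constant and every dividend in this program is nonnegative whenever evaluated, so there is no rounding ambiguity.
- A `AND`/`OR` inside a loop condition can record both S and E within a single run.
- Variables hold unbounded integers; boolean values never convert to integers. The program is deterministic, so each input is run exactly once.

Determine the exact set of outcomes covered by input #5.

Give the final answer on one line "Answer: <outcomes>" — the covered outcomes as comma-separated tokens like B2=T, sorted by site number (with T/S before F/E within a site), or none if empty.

Simulating input #5 (u=8) step by step:
  B1->T, B3->E, B2->T, B3->E, B2->T, B3->E, B2->T, B3->E, B2->T, B3->E
  B2->T, B3->E, B2->T, B3->E, B2->T, B3->E, B2->T, B3->S, B2->F, B4->T
  B5->T
collecting distinct outcomes: B1=T, B2=T, B2=F, B3=S, B3=E, B4=T, B5=T

Answer: B1=T, B2=T, B2=F, B3=S, B3=E, B4=T, B5=T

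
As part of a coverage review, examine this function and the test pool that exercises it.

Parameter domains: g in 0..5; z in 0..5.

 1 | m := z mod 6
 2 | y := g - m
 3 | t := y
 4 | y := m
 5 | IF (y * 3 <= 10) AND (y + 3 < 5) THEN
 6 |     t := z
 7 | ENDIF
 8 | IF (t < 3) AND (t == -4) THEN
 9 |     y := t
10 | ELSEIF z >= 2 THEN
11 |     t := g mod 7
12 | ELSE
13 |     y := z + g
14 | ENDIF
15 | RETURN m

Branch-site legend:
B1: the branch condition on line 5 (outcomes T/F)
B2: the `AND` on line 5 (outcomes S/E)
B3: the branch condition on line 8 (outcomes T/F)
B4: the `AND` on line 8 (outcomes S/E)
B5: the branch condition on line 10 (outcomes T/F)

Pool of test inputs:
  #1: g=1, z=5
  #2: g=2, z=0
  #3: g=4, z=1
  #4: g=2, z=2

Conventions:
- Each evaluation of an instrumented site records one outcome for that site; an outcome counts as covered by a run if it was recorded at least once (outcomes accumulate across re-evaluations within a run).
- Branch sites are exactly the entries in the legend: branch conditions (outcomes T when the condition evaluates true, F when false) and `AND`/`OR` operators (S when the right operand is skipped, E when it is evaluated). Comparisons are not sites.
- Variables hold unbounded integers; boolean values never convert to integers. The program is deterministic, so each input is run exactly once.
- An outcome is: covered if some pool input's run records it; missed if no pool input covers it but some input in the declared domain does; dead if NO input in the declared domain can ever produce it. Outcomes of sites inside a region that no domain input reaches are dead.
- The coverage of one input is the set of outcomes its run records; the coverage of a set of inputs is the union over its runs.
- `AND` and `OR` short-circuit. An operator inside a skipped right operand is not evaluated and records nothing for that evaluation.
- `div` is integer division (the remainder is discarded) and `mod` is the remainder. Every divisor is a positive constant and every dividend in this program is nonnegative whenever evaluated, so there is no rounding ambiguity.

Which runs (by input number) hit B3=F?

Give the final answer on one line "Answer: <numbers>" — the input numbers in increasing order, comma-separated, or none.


input #1 (g=1, z=5): does not record B3=F
input #2 (g=2, z=0): records B3=F
input #3 (g=4, z=1): records B3=F
input #4 (g=2, z=2): records B3=F
Answer: 2, 3, 4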